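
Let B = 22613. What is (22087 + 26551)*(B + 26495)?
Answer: 2388514904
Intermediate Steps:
(22087 + 26551)*(B + 26495) = (22087 + 26551)*(22613 + 26495) = 48638*49108 = 2388514904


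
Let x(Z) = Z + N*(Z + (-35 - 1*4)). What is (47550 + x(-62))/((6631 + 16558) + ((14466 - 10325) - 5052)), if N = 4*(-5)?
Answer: 24754/11139 ≈ 2.2223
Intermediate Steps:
N = -20
x(Z) = 780 - 19*Z (x(Z) = Z - 20*(Z + (-35 - 1*4)) = Z - 20*(Z + (-35 - 4)) = Z - 20*(Z - 39) = Z - 20*(-39 + Z) = Z + (780 - 20*Z) = 780 - 19*Z)
(47550 + x(-62))/((6631 + 16558) + ((14466 - 10325) - 5052)) = (47550 + (780 - 19*(-62)))/((6631 + 16558) + ((14466 - 10325) - 5052)) = (47550 + (780 + 1178))/(23189 + (4141 - 5052)) = (47550 + 1958)/(23189 - 911) = 49508/22278 = 49508*(1/22278) = 24754/11139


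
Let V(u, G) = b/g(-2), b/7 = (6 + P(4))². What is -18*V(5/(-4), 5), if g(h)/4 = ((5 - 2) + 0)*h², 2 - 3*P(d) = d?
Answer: -224/3 ≈ -74.667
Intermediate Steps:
P(d) = ⅔ - d/3
g(h) = 12*h² (g(h) = 4*(((5 - 2) + 0)*h²) = 4*((3 + 0)*h²) = 4*(3*h²) = 12*h²)
b = 1792/9 (b = 7*(6 + (⅔ - ⅓*4))² = 7*(6 + (⅔ - 4/3))² = 7*(6 - ⅔)² = 7*(16/3)² = 7*(256/9) = 1792/9 ≈ 199.11)
V(u, G) = 112/27 (V(u, G) = 1792/(9*((12*(-2)²))) = 1792/(9*((12*4))) = (1792/9)/48 = (1792/9)*(1/48) = 112/27)
-18*V(5/(-4), 5) = -18*112/27 = -224/3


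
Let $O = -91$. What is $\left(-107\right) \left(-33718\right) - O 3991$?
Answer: $3971007$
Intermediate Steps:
$\left(-107\right) \left(-33718\right) - O 3991 = \left(-107\right) \left(-33718\right) - \left(-91\right) 3991 = 3607826 - -363181 = 3607826 + 363181 = 3971007$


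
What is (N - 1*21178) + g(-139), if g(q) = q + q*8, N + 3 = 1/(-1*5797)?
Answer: -130038305/5797 ≈ -22432.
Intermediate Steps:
N = -17392/5797 (N = -3 + 1/(-1*5797) = -3 + 1/(-5797) = -3 - 1/5797 = -17392/5797 ≈ -3.0002)
g(q) = 9*q (g(q) = q + 8*q = 9*q)
(N - 1*21178) + g(-139) = (-17392/5797 - 1*21178) + 9*(-139) = (-17392/5797 - 21178) - 1251 = -122786258/5797 - 1251 = -130038305/5797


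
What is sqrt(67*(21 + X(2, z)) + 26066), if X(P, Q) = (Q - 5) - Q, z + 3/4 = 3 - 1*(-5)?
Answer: sqrt(27138) ≈ 164.74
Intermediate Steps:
z = 29/4 (z = -3/4 + (3 - 1*(-5)) = -3/4 + (3 + 5) = -3/4 + 8 = 29/4 ≈ 7.2500)
X(P, Q) = -5 (X(P, Q) = (-5 + Q) - Q = -5)
sqrt(67*(21 + X(2, z)) + 26066) = sqrt(67*(21 - 5) + 26066) = sqrt(67*16 + 26066) = sqrt(1072 + 26066) = sqrt(27138)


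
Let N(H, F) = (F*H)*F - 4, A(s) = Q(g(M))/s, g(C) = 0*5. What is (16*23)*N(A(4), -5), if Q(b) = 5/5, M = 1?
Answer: 828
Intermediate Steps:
g(C) = 0
Q(b) = 1 (Q(b) = 5*(1/5) = 1)
A(s) = 1/s
N(H, F) = -4 + H*F**2 (N(H, F) = H*F**2 - 4 = -4 + H*F**2)
(16*23)*N(A(4), -5) = (16*23)*(-4 + (-5)**2/4) = 368*(-4 + (1/4)*25) = 368*(-4 + 25/4) = 368*(9/4) = 828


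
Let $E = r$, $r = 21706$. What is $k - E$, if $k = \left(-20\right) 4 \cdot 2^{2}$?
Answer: $-22026$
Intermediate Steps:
$k = -320$ ($k = \left(-80\right) 4 = -320$)
$E = 21706$
$k - E = -320 - 21706 = -22026$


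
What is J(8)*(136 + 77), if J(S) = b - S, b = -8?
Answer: -3408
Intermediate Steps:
J(S) = -8 - S
J(8)*(136 + 77) = (-8 - 1*8)*(136 + 77) = (-8 - 8)*213 = -16*213 = -3408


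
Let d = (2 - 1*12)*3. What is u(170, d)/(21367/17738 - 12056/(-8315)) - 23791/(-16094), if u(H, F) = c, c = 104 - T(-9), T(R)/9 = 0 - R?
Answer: 63910293080143/6301057425702 ≈ 10.143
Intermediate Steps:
T(R) = -9*R (T(R) = 9*(0 - R) = 9*(-R) = -9*R)
d = -30 (d = (2 - 12)*3 = -10*3 = -30)
c = 23 (c = 104 - (-9)*(-9) = 104 - 1*81 = 104 - 81 = 23)
u(H, F) = 23
u(170, d)/(21367/17738 - 12056/(-8315)) - 23791/(-16094) = 23/(21367/17738 - 12056/(-8315)) - 23791/(-16094) = 23/(21367*(1/17738) - 12056*(-1/8315)) - 23791*(-1/16094) = 23/(21367/17738 + 12056/8315) + 23791/16094 = 23/(391515933/147491470) + 23791/16094 = 23*(147491470/391515933) + 23791/16094 = 3392303810/391515933 + 23791/16094 = 63910293080143/6301057425702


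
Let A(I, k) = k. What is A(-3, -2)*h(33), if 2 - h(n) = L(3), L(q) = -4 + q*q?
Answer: 6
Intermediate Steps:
L(q) = -4 + q²
h(n) = -3 (h(n) = 2 - (-4 + 3²) = 2 - (-4 + 9) = 2 - 1*5 = 2 - 5 = -3)
A(-3, -2)*h(33) = -2*(-3) = 6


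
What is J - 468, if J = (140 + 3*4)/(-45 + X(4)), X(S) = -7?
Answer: -6122/13 ≈ -470.92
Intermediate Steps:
J = -38/13 (J = (140 + 3*4)/(-45 - 7) = (140 + 12)/(-52) = 152*(-1/52) = -38/13 ≈ -2.9231)
J - 468 = -38/13 - 468 = -6122/13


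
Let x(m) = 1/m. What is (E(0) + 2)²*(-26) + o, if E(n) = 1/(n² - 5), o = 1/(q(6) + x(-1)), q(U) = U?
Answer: -2101/25 ≈ -84.040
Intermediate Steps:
o = ⅕ (o = 1/(6 + 1/(-1)) = 1/(6 - 1) = 1/5 = ⅕ ≈ 0.20000)
E(n) = 1/(-5 + n²)
(E(0) + 2)²*(-26) + o = (1/(-5 + 0²) + 2)²*(-26) + ⅕ = (1/(-5 + 0) + 2)²*(-26) + ⅕ = (1/(-5) + 2)²*(-26) + ⅕ = (-⅕ + 2)²*(-26) + ⅕ = (9/5)²*(-26) + ⅕ = (81/25)*(-26) + ⅕ = -2106/25 + ⅕ = -2101/25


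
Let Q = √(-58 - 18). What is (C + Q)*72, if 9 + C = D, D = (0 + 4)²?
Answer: 504 + 144*I*√19 ≈ 504.0 + 627.68*I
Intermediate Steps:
D = 16 (D = 4² = 16)
C = 7 (C = -9 + 16 = 7)
Q = 2*I*√19 (Q = √(-76) = 2*I*√19 ≈ 8.7178*I)
(C + Q)*72 = (7 + 2*I*√19)*72 = 504 + 144*I*√19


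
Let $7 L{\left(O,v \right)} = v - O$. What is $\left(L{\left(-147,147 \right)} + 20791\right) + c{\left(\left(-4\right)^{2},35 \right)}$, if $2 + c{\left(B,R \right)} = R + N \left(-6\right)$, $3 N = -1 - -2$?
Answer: $20864$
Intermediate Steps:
$N = \frac{1}{3}$ ($N = \frac{-1 - -2}{3} = \frac{-1 + 2}{3} = \frac{1}{3} \cdot 1 = \frac{1}{3} \approx 0.33333$)
$L{\left(O,v \right)} = - \frac{O}{7} + \frac{v}{7}$ ($L{\left(O,v \right)} = \frac{v - O}{7} = - \frac{O}{7} + \frac{v}{7}$)
$c{\left(B,R \right)} = -4 + R$ ($c{\left(B,R \right)} = -2 + \left(R + \frac{1}{3} \left(-6\right)\right) = -2 + \left(R - 2\right) = -2 + \left(-2 + R\right) = -4 + R$)
$\left(L{\left(-147,147 \right)} + 20791\right) + c{\left(\left(-4\right)^{2},35 \right)} = \left(\left(\left(- \frac{1}{7}\right) \left(-147\right) + \frac{1}{7} \cdot 147\right) + 20791\right) + \left(-4 + 35\right) = \left(\left(21 + 21\right) + 20791\right) + 31 = \left(42 + 20791\right) + 31 = 20833 + 31 = 20864$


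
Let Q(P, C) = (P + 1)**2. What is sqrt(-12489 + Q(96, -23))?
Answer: 2*I*sqrt(770) ≈ 55.498*I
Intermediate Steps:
Q(P, C) = (1 + P)**2
sqrt(-12489 + Q(96, -23)) = sqrt(-12489 + (1 + 96)**2) = sqrt(-12489 + 97**2) = sqrt(-12489 + 9409) = sqrt(-3080) = 2*I*sqrt(770)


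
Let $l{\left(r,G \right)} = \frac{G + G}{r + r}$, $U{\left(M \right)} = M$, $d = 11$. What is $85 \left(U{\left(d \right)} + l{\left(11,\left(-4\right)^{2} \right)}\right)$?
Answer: $\frac{11645}{11} \approx 1058.6$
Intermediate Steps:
$l{\left(r,G \right)} = \frac{G}{r}$ ($l{\left(r,G \right)} = \frac{2 G}{2 r} = 2 G \frac{1}{2 r} = \frac{G}{r}$)
$85 \left(U{\left(d \right)} + l{\left(11,\left(-4\right)^{2} \right)}\right) = 85 \left(11 + \frac{\left(-4\right)^{2}}{11}\right) = 85 \left(11 + 16 \cdot \frac{1}{11}\right) = 85 \left(11 + \frac{16}{11}\right) = 85 \cdot \frac{137}{11} = \frac{11645}{11}$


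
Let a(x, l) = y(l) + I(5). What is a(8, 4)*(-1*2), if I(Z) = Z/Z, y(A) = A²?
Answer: -34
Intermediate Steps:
I(Z) = 1
a(x, l) = 1 + l² (a(x, l) = l² + 1 = 1 + l²)
a(8, 4)*(-1*2) = (1 + 4²)*(-1*2) = (1 + 16)*(-2) = 17*(-2) = -34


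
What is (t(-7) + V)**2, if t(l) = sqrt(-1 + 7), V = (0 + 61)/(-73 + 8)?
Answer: 29071/4225 - 122*sqrt(6)/65 ≈ 2.2832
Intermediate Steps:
V = -61/65 (V = 61/(-65) = 61*(-1/65) = -61/65 ≈ -0.93846)
t(l) = sqrt(6)
(t(-7) + V)**2 = (sqrt(6) - 61/65)**2 = (-61/65 + sqrt(6))**2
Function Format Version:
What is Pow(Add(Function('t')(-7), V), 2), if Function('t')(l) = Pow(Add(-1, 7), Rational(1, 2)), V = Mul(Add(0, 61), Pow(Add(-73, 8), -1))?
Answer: Add(Rational(29071, 4225), Mul(Rational(-122, 65), Pow(6, Rational(1, 2)))) ≈ 2.2832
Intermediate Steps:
V = Rational(-61, 65) (V = Mul(61, Pow(-65, -1)) = Mul(61, Rational(-1, 65)) = Rational(-61, 65) ≈ -0.93846)
Function('t')(l) = Pow(6, Rational(1, 2))
Pow(Add(Function('t')(-7), V), 2) = Pow(Add(Pow(6, Rational(1, 2)), Rational(-61, 65)), 2) = Pow(Add(Rational(-61, 65), Pow(6, Rational(1, 2))), 2)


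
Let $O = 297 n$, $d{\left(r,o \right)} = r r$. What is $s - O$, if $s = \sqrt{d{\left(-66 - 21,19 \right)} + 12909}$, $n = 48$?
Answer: $-14256 + \sqrt{20478} \approx -14113.0$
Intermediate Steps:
$d{\left(r,o \right)} = r^{2}$
$O = 14256$ ($O = 297 \cdot 48 = 14256$)
$s = \sqrt{20478}$ ($s = \sqrt{\left(-66 - 21\right)^{2} + 12909} = \sqrt{\left(-87\right)^{2} + 12909} = \sqrt{7569 + 12909} = \sqrt{20478} \approx 143.1$)
$s - O = \sqrt{20478} - 14256 = -14256 + \sqrt{20478}$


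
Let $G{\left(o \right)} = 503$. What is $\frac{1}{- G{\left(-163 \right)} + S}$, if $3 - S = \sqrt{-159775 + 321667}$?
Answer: $- \frac{125}{22027} + \frac{3 \sqrt{4497}}{44054} \approx -0.0011082$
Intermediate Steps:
$S = 3 - 6 \sqrt{4497}$ ($S = 3 - \sqrt{-159775 + 321667} = 3 - \sqrt{161892} = 3 - 6 \sqrt{4497} \approx -399.36$)
$\frac{1}{- G{\left(-163 \right)} + S} = \frac{1}{\left(-1\right) 503 + \left(3 - 6 \sqrt{4497}\right)} = \frac{1}{-503 + \left(3 - 6 \sqrt{4497}\right)} = \frac{1}{-500 - 6 \sqrt{4497}}$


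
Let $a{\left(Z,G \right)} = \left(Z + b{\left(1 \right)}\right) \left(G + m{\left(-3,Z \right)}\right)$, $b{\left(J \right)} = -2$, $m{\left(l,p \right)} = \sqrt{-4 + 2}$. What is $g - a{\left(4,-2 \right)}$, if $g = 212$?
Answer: $216 - 2 i \sqrt{2} \approx 216.0 - 2.8284 i$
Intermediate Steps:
$m{\left(l,p \right)} = i \sqrt{2}$ ($m{\left(l,p \right)} = \sqrt{-2} = i \sqrt{2}$)
$a{\left(Z,G \right)} = \left(-2 + Z\right) \left(G + i \sqrt{2}\right)$ ($a{\left(Z,G \right)} = \left(Z - 2\right) \left(G + i \sqrt{2}\right) = \left(-2 + Z\right) \left(G + i \sqrt{2}\right)$)
$g - a{\left(4,-2 \right)} = 212 - \left(\left(-2\right) \left(-2\right) - 8 - 2 i \sqrt{2} + i 4 \sqrt{2}\right) = 212 - \left(4 - 8 - 2 i \sqrt{2} + 4 i \sqrt{2}\right) = 212 - \left(-4 + 2 i \sqrt{2}\right) = 212 + \left(4 - 2 i \sqrt{2}\right) = 216 - 2 i \sqrt{2}$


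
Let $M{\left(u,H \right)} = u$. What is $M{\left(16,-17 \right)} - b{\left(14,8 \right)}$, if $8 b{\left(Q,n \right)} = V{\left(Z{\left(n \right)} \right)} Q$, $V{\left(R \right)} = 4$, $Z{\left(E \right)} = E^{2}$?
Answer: $9$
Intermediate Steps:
$b{\left(Q,n \right)} = \frac{Q}{2}$ ($b{\left(Q,n \right)} = \frac{4 Q}{8} = \frac{Q}{2}$)
$M{\left(16,-17 \right)} - b{\left(14,8 \right)} = 16 - \frac{1}{2} \cdot 14 = 16 - 7 = 9$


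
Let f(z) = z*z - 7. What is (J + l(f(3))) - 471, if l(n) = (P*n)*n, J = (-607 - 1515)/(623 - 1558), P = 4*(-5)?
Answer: -513063/935 ≈ -548.73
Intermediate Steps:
P = -20
J = 2122/935 (J = -2122/(-935) = -2122*(-1/935) = 2122/935 ≈ 2.2695)
f(z) = -7 + z**2 (f(z) = z**2 - 7 = -7 + z**2)
l(n) = -20*n**2 (l(n) = (-20*n)*n = -20*n**2)
(J + l(f(3))) - 471 = (2122/935 - 20*(-7 + 3**2)**2) - 471 = (2122/935 - 20*(-7 + 9)**2) - 471 = (2122/935 - 20*2**2) - 471 = (2122/935 - 20*4) - 471 = (2122/935 - 80) - 471 = -72678/935 - 471 = -513063/935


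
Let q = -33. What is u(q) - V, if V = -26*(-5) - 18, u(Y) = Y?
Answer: -145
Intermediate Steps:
V = 112 (V = 130 - 18 = 112)
u(q) - V = -33 - 1*112 = -33 - 112 = -145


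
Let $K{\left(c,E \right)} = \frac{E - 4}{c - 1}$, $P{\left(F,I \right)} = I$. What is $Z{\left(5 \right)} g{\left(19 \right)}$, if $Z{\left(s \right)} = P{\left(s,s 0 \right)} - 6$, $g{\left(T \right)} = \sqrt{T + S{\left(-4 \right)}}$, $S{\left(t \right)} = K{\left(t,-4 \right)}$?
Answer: $- \frac{6 \sqrt{515}}{5} \approx -27.232$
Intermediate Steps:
$K{\left(c,E \right)} = \frac{-4 + E}{-1 + c}$
$S{\left(t \right)} = - \frac{8}{-1 + t}$ ($S{\left(t \right)} = \frac{-4 - 4}{-1 + t} = \frac{1}{-1 + t} \left(-8\right) = - \frac{8}{-1 + t}$)
$g{\left(T \right)} = \sqrt{\frac{8}{5} + T}$ ($g{\left(T \right)} = \sqrt{T - \frac{8}{-1 - 4}} = \sqrt{T - \frac{8}{-5}} = \sqrt{T - - \frac{8}{5}} = \sqrt{T + \frac{8}{5}} = \sqrt{\frac{8}{5} + T}$)
$Z{\left(s \right)} = -6$ ($Z{\left(s \right)} = s 0 - 6 = 0 - 6 = -6$)
$Z{\left(5 \right)} g{\left(19 \right)} = - 6 \frac{\sqrt{40 + 25 \cdot 19}}{5} = - 6 \frac{\sqrt{40 + 475}}{5} = - 6 \frac{\sqrt{515}}{5} = - \frac{6 \sqrt{515}}{5}$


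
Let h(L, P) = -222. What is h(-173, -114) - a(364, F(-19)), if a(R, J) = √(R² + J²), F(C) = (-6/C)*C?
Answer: -222 - 2*√33133 ≈ -586.05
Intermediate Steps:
F(C) = -6
a(R, J) = √(J² + R²)
h(-173, -114) - a(364, F(-19)) = -222 - √((-6)² + 364²) = -222 - √(36 + 132496) = -222 - √132532 = -222 - 2*√33133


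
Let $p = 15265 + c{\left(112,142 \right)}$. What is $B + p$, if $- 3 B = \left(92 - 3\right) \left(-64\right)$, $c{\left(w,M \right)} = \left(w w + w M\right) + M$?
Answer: $\frac{137261}{3} \approx 45754.0$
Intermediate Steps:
$c{\left(w,M \right)} = M + w^{2} + M w$ ($c{\left(w,M \right)} = \left(w^{2} + M w\right) + M = M + w^{2} + M w$)
$p = 43855$ ($p = 15265 + \left(142 + 112^{2} + 142 \cdot 112\right) = 15265 + \left(142 + 12544 + 15904\right) = 15265 + 28590 = 43855$)
$B = \frac{5696}{3}$ ($B = - \frac{\left(92 - 3\right) \left(-64\right)}{3} = - \frac{89 \left(-64\right)}{3} = \left(- \frac{1}{3}\right) \left(-5696\right) = \frac{5696}{3} \approx 1898.7$)
$B + p = \frac{5696}{3} + 43855 = \frac{137261}{3}$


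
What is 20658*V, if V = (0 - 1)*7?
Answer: -144606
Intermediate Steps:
V = -7 (V = -1*7 = -7)
20658*V = 20658*(-7) = -144606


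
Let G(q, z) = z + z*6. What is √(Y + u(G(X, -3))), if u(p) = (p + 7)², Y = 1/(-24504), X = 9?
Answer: √29421848658/12252 ≈ 14.000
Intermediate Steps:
G(q, z) = 7*z (G(q, z) = z + 6*z = 7*z)
Y = -1/24504 ≈ -4.0810e-5
u(p) = (7 + p)²
√(Y + u(G(X, -3))) = √(-1/24504 + (7 + 7*(-3))²) = √(-1/24504 + (7 - 21)²) = √(-1/24504 + (-14)²) = √(-1/24504 + 196) = √(4802783/24504) = √29421848658/12252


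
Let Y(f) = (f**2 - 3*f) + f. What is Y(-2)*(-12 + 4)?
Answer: -64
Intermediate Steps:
Y(f) = f**2 - 2*f
Y(-2)*(-12 + 4) = (-2*(-2 - 2))*(-12 + 4) = -2*(-4)*(-8) = 8*(-8) = -64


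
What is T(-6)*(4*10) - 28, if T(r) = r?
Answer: -268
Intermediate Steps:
T(-6)*(4*10) - 28 = -24*10 - 28 = -6*40 - 28 = -240 - 28 = -268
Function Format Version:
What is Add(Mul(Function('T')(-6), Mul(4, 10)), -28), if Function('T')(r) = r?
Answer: -268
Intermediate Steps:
Add(Mul(Function('T')(-6), Mul(4, 10)), -28) = Add(Mul(-6, Mul(4, 10)), -28) = Add(Mul(-6, 40), -28) = Add(-240, -28) = -268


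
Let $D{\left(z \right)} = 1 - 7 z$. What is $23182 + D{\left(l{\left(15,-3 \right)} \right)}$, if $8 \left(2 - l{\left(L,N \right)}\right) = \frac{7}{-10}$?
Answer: $\frac{1853471}{80} \approx 23168.0$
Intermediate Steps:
$l{\left(L,N \right)} = \frac{167}{80}$ ($l{\left(L,N \right)} = 2 - \frac{7 \frac{1}{-10}}{8} = 2 - \frac{7 \left(- \frac{1}{10}\right)}{8} = 2 - - \frac{7}{80} = 2 + \frac{7}{80} = \frac{167}{80}$)
$23182 + D{\left(l{\left(15,-3 \right)} \right)} = 23182 + \left(1 - \frac{1169}{80}\right) = 23182 - \frac{1089}{80} = \frac{1853471}{80}$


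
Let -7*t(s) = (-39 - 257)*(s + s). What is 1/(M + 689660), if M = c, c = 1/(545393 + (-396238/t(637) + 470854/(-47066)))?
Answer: 345705376924885/238419170250650073988 ≈ 1.4500e-6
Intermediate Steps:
t(s) = 592*s/7 (t(s) = -(-39 - 257)*(s + s)/7 = -(-296)*2*s/7 = -(-592)*s/7 = 592*s/7)
c = 633884888/345705376924885 (c = 1/(545393 + (-396238/((592/7)*637) + 470854/(-47066))) = 1/(545393 + (-396238/53872 + 470854*(-1/47066))) = 1/(545393 + (-396238*1/53872 - 235427/23533)) = 1/(545393 + (-198119/26936 - 235427/23533)) = 1/(545393 - 11003796099/633884888) = 1/(345705376924885/633884888) = 633884888/345705376924885 ≈ 1.8336e-6)
M = 633884888/345705376924885 ≈ 1.8336e-6
1/(M + 689660) = 1/(633884888/345705376924885 + 689660) = 1/(238419170250650073988/345705376924885) = 345705376924885/238419170250650073988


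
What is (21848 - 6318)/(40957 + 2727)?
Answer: 7765/21842 ≈ 0.35551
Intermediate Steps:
(21848 - 6318)/(40957 + 2727) = 15530/43684 = 15530*(1/43684) = 7765/21842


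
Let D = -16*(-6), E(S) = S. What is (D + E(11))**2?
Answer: 11449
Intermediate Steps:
D = 96
(D + E(11))**2 = (96 + 11)**2 = 107**2 = 11449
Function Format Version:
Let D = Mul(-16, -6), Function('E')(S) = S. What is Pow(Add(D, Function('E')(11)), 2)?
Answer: 11449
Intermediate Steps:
D = 96
Pow(Add(D, Function('E')(11)), 2) = Pow(Add(96, 11), 2) = Pow(107, 2) = 11449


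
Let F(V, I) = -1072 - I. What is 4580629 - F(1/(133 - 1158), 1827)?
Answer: 4583528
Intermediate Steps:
4580629 - F(1/(133 - 1158), 1827) = 4580629 - (-1072 - 1*1827) = 4580629 - (-1072 - 1827) = 4580629 - 1*(-2899) = 4580629 + 2899 = 4583528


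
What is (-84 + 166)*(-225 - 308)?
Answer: -43706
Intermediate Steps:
(-84 + 166)*(-225 - 308) = 82*(-533) = -43706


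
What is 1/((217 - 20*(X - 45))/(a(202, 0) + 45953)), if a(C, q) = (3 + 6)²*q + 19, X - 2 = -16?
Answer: 45972/1397 ≈ 32.908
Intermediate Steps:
X = -14 (X = 2 - 16 = -14)
a(C, q) = 19 + 81*q (a(C, q) = 9²*q + 19 = 81*q + 19 = 19 + 81*q)
1/((217 - 20*(X - 45))/(a(202, 0) + 45953)) = 1/((217 - 20*(-14 - 45))/((19 + 81*0) + 45953)) = 1/((217 - 20*(-59))/((19 + 0) + 45953)) = 1/((217 + 1180)/(19 + 45953)) = 1/(1397/45972) = 45972/1397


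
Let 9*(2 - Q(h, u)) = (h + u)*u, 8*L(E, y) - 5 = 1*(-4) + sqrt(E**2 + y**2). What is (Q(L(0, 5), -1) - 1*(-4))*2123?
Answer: 456445/36 ≈ 12679.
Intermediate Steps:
L(E, y) = 1/8 + sqrt(E**2 + y**2)/8 (L(E, y) = 5/8 + (1*(-4) + sqrt(E**2 + y**2))/8 = 5/8 + (-4 + sqrt(E**2 + y**2))/8 = 5/8 + (-1/2 + sqrt(E**2 + y**2)/8) = 1/8 + sqrt(E**2 + y**2)/8)
Q(h, u) = 2 - u*(h + u)/9 (Q(h, u) = 2 - (h + u)*u/9 = 2 - u*(h + u)/9)
(Q(L(0, 5), -1) - 1*(-4))*2123 = ((2 - 1/9*(-1)**2 - 1/9*(1/8 + sqrt(0**2 + 5**2)/8)*(-1)) - 1*(-4))*2123 = ((2 - 1/9*1 - 1/9*(1/8 + sqrt(0 + 25)/8)*(-1)) + 4)*2123 = ((2 - 1/9 - 1/9*(1/8 + sqrt(25)/8)*(-1)) + 4)*2123 = ((2 - 1/9 - 1/9*(1/8 + (1/8)*5)*(-1)) + 4)*2123 = ((2 - 1/9 - 1/9*(1/8 + 5/8)*(-1)) + 4)*2123 = ((2 - 1/9 - 1/9*3/4*(-1)) + 4)*2123 = ((2 - 1/9 + 1/12) + 4)*2123 = (71/36 + 4)*2123 = (215/36)*2123 = 456445/36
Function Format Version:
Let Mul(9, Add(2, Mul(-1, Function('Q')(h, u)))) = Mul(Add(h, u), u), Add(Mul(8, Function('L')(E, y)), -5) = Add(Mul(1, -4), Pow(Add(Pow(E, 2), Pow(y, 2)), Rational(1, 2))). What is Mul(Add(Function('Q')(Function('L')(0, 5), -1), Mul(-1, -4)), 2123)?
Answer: Rational(456445, 36) ≈ 12679.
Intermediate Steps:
Function('L')(E, y) = Add(Rational(1, 8), Mul(Rational(1, 8), Pow(Add(Pow(E, 2), Pow(y, 2)), Rational(1, 2)))) (Function('L')(E, y) = Add(Rational(5, 8), Mul(Rational(1, 8), Add(Mul(1, -4), Pow(Add(Pow(E, 2), Pow(y, 2)), Rational(1, 2))))) = Add(Rational(5, 8), Mul(Rational(1, 8), Add(-4, Pow(Add(Pow(E, 2), Pow(y, 2)), Rational(1, 2))))) = Add(Rational(5, 8), Add(Rational(-1, 2), Mul(Rational(1, 8), Pow(Add(Pow(E, 2), Pow(y, 2)), Rational(1, 2))))) = Add(Rational(1, 8), Mul(Rational(1, 8), Pow(Add(Pow(E, 2), Pow(y, 2)), Rational(1, 2)))))
Function('Q')(h, u) = Add(2, Mul(Rational(-1, 9), u, Add(h, u))) (Function('Q')(h, u) = Add(2, Mul(Rational(-1, 9), Mul(Add(h, u), u))) = Add(2, Mul(Rational(-1, 9), Mul(u, Add(h, u)))) = Add(2, Mul(Rational(-1, 9), u, Add(h, u))))
Mul(Add(Function('Q')(Function('L')(0, 5), -1), Mul(-1, -4)), 2123) = Mul(Add(Add(2, Mul(Rational(-1, 9), Pow(-1, 2)), Mul(Rational(-1, 9), Add(Rational(1, 8), Mul(Rational(1, 8), Pow(Add(Pow(0, 2), Pow(5, 2)), Rational(1, 2)))), -1)), Mul(-1, -4)), 2123) = Mul(Add(Add(2, Mul(Rational(-1, 9), 1), Mul(Rational(-1, 9), Add(Rational(1, 8), Mul(Rational(1, 8), Pow(Add(0, 25), Rational(1, 2)))), -1)), 4), 2123) = Mul(Add(Add(2, Rational(-1, 9), Mul(Rational(-1, 9), Add(Rational(1, 8), Mul(Rational(1, 8), Pow(25, Rational(1, 2)))), -1)), 4), 2123) = Mul(Add(Add(2, Rational(-1, 9), Mul(Rational(-1, 9), Add(Rational(1, 8), Mul(Rational(1, 8), 5)), -1)), 4), 2123) = Mul(Add(Add(2, Rational(-1, 9), Mul(Rational(-1, 9), Add(Rational(1, 8), Rational(5, 8)), -1)), 4), 2123) = Mul(Add(Add(2, Rational(-1, 9), Mul(Rational(-1, 9), Rational(3, 4), -1)), 4), 2123) = Mul(Add(Add(2, Rational(-1, 9), Rational(1, 12)), 4), 2123) = Mul(Add(Rational(71, 36), 4), 2123) = Mul(Rational(215, 36), 2123) = Rational(456445, 36)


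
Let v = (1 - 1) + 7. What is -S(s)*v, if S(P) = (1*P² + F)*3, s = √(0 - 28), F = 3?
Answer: 525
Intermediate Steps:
v = 7 (v = 0 + 7 = 7)
s = 2*I*√7 (s = √(-28) = 2*I*√7 ≈ 5.2915*I)
S(P) = 9 + 3*P² (S(P) = (1*P² + 3)*3 = (P² + 3)*3 = (3 + P²)*3 = 9 + 3*P²)
-S(s)*v = -(9 + 3*(2*I*√7)²)*7 = -(9 + 3*(-28))*7 = -(9 - 84)*7 = -(-75)*7 = -1*(-525) = 525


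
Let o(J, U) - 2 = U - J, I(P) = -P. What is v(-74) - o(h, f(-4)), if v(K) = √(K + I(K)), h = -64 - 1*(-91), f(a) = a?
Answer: 29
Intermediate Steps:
h = 27 (h = -64 + 91 = 27)
v(K) = 0 (v(K) = √(K - K) = √0 = 0)
o(J, U) = 2 + U - J (o(J, U) = 2 + (U - J) = 2 + U - J)
v(-74) - o(h, f(-4)) = 0 - (2 - 4 - 1*27) = 0 - (2 - 4 - 27) = 0 - 1*(-29) = 0 + 29 = 29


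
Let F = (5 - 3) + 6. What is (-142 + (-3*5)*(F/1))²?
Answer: 68644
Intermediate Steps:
F = 8 (F = 2 + 6 = 8)
(-142 + (-3*5)*(F/1))² = (-142 + (-3*5)*(8/1))² = (-142 - 120)² = (-262)² = 68644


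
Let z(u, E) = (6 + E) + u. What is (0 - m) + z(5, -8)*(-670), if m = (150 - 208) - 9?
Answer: -1943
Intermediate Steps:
z(u, E) = 6 + E + u
m = -67 (m = -58 - 9 = -67)
(0 - m) + z(5, -8)*(-670) = (0 - 1*(-67)) + (6 - 8 + 5)*(-670) = (0 + 67) + 3*(-670) = 67 - 2010 = -1943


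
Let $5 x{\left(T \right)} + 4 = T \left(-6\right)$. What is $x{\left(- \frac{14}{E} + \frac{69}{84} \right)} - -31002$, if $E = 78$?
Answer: $\frac{28210391}{910} \approx 31000.0$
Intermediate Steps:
$x{\left(T \right)} = - \frac{4}{5} - \frac{6 T}{5}$ ($x{\left(T \right)} = - \frac{4}{5} + \frac{T \left(-6\right)}{5} = - \frac{4}{5} + \frac{\left(-6\right) T}{5} = - \frac{4}{5} - \frac{6 T}{5}$)
$x{\left(- \frac{14}{E} + \frac{69}{84} \right)} - -31002 = \left(- \frac{4}{5} - \frac{6 \left(- \frac{14}{78} + \frac{69}{84}\right)}{5}\right) - -31002 = \left(- \frac{4}{5} - \frac{6 \left(\left(-14\right) \frac{1}{78} + 69 \cdot \frac{1}{84}\right)}{5}\right) + 31002 = \left(- \frac{4}{5} - \frac{6 \left(- \frac{7}{39} + \frac{23}{28}\right)}{5}\right) + 31002 = \left(- \frac{4}{5} - \frac{701}{910}\right) + 31002 = - \frac{1429}{910} + 31002 = \frac{28210391}{910}$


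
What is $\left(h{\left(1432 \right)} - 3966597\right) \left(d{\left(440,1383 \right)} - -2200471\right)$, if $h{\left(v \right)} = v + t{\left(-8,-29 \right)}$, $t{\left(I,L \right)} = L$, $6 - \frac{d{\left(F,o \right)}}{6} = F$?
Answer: $-8714969041198$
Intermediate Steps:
$d{\left(F,o \right)} = 36 - 6 F$
$h{\left(v \right)} = -29 + v$ ($h{\left(v \right)} = v - 29 = -29 + v$)
$\left(h{\left(1432 \right)} - 3966597\right) \left(d{\left(440,1383 \right)} - -2200471\right) = \left(\left(-29 + 1432\right) - 3966597\right) \left(\left(36 - 2640\right) - -2200471\right) = \left(1403 - 3966597\right) \left(\left(36 - 2640\right) + 2200471\right) = - 3965194 \left(-2604 + 2200471\right) = \left(-3965194\right) 2197867 = -8714969041198$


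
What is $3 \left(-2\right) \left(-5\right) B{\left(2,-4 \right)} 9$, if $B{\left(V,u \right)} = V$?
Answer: $540$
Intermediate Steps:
$3 \left(-2\right) \left(-5\right) B{\left(2,-4 \right)} 9 = 3 \left(-2\right) \left(-5\right) 2 \cdot 9 = \left(-6\right) \left(-5\right) 2 \cdot 9 = 30 \cdot 2 \cdot 9 = 60 \cdot 9 = 540$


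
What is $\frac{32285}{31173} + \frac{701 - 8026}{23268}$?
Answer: $\frac{174288385}{241777788} \approx 0.72086$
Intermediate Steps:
$\frac{32285}{31173} + \frac{701 - 8026}{23268} = 32285 \cdot \frac{1}{31173} + \left(701 - 8026\right) \frac{1}{23268} = \frac{32285}{31173} - \frac{7325}{23268} = \frac{174288385}{241777788}$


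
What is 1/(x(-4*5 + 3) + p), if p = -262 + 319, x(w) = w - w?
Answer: 1/57 ≈ 0.017544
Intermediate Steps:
x(w) = 0
p = 57
1/(x(-4*5 + 3) + p) = 1/(0 + 57) = 1/57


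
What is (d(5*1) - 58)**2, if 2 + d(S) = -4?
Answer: 4096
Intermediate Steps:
d(S) = -6 (d(S) = -2 - 4 = -6)
(d(5*1) - 58)**2 = (-6 - 58)**2 = (-64)**2 = 4096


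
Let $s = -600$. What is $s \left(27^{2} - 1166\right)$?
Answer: $262200$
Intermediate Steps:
$s \left(27^{2} - 1166\right) = - 600 \left(27^{2} - 1166\right) = - 600 \left(729 - 1166\right) = \left(-600\right) \left(-437\right) = 262200$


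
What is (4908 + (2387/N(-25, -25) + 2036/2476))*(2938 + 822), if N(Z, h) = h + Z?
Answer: 56569386872/3095 ≈ 1.8278e+7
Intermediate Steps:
N(Z, h) = Z + h
(4908 + (2387/N(-25, -25) + 2036/2476))*(2938 + 822) = (4908 + (2387/(-25 - 25) + 2036/2476))*(2938 + 822) = (4908 + (2387/(-50) + 2036*(1/2476)))*3760 = (4908 + (2387*(-1/50) + 509/619))*3760 = (4908 + (-2387/50 + 509/619))*3760 = (4908 - 1452103/30950)*3760 = (150450497/30950)*3760 = 56569386872/3095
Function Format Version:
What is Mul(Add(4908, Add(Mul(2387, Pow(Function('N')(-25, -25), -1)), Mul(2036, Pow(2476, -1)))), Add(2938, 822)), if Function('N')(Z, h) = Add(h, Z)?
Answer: Rational(56569386872, 3095) ≈ 1.8278e+7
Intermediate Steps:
Function('N')(Z, h) = Add(Z, h)
Mul(Add(4908, Add(Mul(2387, Pow(Function('N')(-25, -25), -1)), Mul(2036, Pow(2476, -1)))), Add(2938, 822)) = Mul(Add(4908, Add(Mul(2387, Pow(Add(-25, -25), -1)), Mul(2036, Pow(2476, -1)))), Add(2938, 822)) = Mul(Add(4908, Add(Mul(2387, Pow(-50, -1)), Mul(2036, Rational(1, 2476)))), 3760) = Mul(Add(4908, Add(Mul(2387, Rational(-1, 50)), Rational(509, 619))), 3760) = Mul(Add(4908, Add(Rational(-2387, 50), Rational(509, 619))), 3760) = Mul(Add(4908, Rational(-1452103, 30950)), 3760) = Mul(Rational(150450497, 30950), 3760) = Rational(56569386872, 3095)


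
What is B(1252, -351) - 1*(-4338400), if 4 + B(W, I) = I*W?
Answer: 3898944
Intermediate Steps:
B(W, I) = -4 + I*W
B(1252, -351) - 1*(-4338400) = (-4 - 351*1252) - 1*(-4338400) = (-4 - 439452) + 4338400 = -439456 + 4338400 = 3898944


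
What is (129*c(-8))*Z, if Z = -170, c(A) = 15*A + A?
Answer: 2807040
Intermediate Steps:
c(A) = 16*A
(129*c(-8))*Z = (129*(16*(-8)))*(-170) = (129*(-128))*(-170) = -16512*(-170) = 2807040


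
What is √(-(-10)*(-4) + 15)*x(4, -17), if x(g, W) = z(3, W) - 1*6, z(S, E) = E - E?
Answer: -30*I ≈ -30.0*I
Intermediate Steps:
z(S, E) = 0
x(g, W) = -6 (x(g, W) = 0 - 1*6 = 0 - 6 = -6)
√(-(-10)*(-4) + 15)*x(4, -17) = √(-(-10)*(-4) + 15)*(-6) = √(-5*8 + 15)*(-6) = √(-40 + 15)*(-6) = √(-25)*(-6) = (5*I)*(-6) = -30*I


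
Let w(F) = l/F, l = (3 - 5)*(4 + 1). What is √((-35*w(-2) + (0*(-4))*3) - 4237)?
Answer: 2*I*√1103 ≈ 66.423*I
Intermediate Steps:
l = -10 (l = -2*5 = -10)
w(F) = -10/F
√((-35*w(-2) + (0*(-4))*3) - 4237) = √((-(-350)/(-2) + (0*(-4))*3) - 4237) = √((-(-350)*(-1)/2 + 0*3) - 4237) = √((-35*5 + 0) - 4237) = √((-175 + 0) - 4237) = √(-175 - 4237) = √(-4412) = 2*I*√1103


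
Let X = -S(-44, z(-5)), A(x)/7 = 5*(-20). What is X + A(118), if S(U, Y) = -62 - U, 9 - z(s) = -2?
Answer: -682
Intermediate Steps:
z(s) = 11 (z(s) = 9 - 1*(-2) = 9 + 2 = 11)
A(x) = -700 (A(x) = 7*(5*(-20)) = 7*(-100) = -700)
X = 18 (X = -(-62 - 1*(-44)) = -(-62 + 44) = -1*(-18) = 18)
X + A(118) = 18 - 700 = -682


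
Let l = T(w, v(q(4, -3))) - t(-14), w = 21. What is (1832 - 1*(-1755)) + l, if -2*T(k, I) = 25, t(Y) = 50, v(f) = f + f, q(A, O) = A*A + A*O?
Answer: 7049/2 ≈ 3524.5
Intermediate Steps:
q(A, O) = A² + A*O
v(f) = 2*f
T(k, I) = -25/2 (T(k, I) = -½*25 = -25/2)
l = -125/2 (l = -25/2 - 1*50 = -25/2 - 50 = -125/2 ≈ -62.500)
(1832 - 1*(-1755)) + l = (1832 - 1*(-1755)) - 125/2 = (1832 + 1755) - 125/2 = 3587 - 125/2 = 7049/2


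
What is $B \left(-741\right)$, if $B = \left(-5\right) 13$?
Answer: $48165$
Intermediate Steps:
$B = -65$
$B \left(-741\right) = \left(-65\right) \left(-741\right) = 48165$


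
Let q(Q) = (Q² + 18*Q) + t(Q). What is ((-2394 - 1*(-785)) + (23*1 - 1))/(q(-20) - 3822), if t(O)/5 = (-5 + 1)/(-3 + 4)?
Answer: 1587/3802 ≈ 0.41741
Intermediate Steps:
t(O) = -20 (t(O) = 5*((-5 + 1)/(-3 + 4)) = 5*(-4/1) = 5*(-4*1) = 5*(-4) = -20)
q(Q) = -20 + Q² + 18*Q (q(Q) = (Q² + 18*Q) - 20 = -20 + Q² + 18*Q)
((-2394 - 1*(-785)) + (23*1 - 1))/(q(-20) - 3822) = ((-2394 - 1*(-785)) + (23*1 - 1))/((-20 + (-20)² + 18*(-20)) - 3822) = ((-2394 + 785) + (23 - 1))/((-20 + 400 - 360) - 3822) = (-1609 + 22)/(20 - 3822) = -1587/(-3802) = -1587*(-1/3802) = 1587/3802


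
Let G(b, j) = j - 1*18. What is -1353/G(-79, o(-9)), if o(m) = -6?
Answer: 451/8 ≈ 56.375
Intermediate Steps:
G(b, j) = -18 + j (G(b, j) = j - 18 = -18 + j)
-1353/G(-79, o(-9)) = -1353/(-18 - 6) = -1353/(-24) = -1353*(-1/24) = 451/8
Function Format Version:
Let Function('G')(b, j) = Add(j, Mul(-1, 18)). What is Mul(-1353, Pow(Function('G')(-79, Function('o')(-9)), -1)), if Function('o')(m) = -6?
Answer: Rational(451, 8) ≈ 56.375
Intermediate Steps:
Function('G')(b, j) = Add(-18, j) (Function('G')(b, j) = Add(j, -18) = Add(-18, j))
Mul(-1353, Pow(Function('G')(-79, Function('o')(-9)), -1)) = Mul(-1353, Pow(Add(-18, -6), -1)) = Mul(-1353, Pow(-24, -1)) = Mul(-1353, Rational(-1, 24)) = Rational(451, 8)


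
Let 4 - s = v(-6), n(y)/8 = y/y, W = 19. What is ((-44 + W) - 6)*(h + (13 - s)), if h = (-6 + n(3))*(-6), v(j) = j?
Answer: 279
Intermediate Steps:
n(y) = 8 (n(y) = 8*(y/y) = 8*1 = 8)
s = 10 (s = 4 - 1*(-6) = 4 + 6 = 10)
h = -12 (h = (-6 + 8)*(-6) = 2*(-6) = -12)
((-44 + W) - 6)*(h + (13 - s)) = ((-44 + 19) - 6)*(-12 + (13 - 1*10)) = (-25 - 6)*(-12 + (13 - 10)) = -31*(-12 + 3) = -31*(-9) = 279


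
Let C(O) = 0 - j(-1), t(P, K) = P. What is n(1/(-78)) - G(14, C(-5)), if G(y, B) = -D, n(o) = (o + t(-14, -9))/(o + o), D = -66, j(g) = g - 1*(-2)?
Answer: 961/2 ≈ 480.50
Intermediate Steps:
j(g) = 2 + g (j(g) = g + 2 = 2 + g)
C(O) = -1 (C(O) = 0 - (2 - 1) = 0 - 1*1 = 0 - 1 = -1)
n(o) = (-14 + o)/(2*o) (n(o) = (o - 14)/(o + o) = (-14 + o)/((2*o)) = (-14 + o)*(1/(2*o)) = (-14 + o)/(2*o))
G(y, B) = 66 (G(y, B) = -1*(-66) = 66)
n(1/(-78)) - G(14, C(-5)) = (-14 + 1/(-78))/(2*(1/(-78))) - 1*66 = (-14 - 1/78)/(2*(-1/78)) - 66 = (½)*(-78)*(-1093/78) - 66 = 1093/2 - 66 = 961/2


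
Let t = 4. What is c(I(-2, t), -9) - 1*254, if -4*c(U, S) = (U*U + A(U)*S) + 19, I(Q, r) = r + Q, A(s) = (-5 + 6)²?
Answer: -515/2 ≈ -257.50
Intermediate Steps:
A(s) = 1 (A(s) = 1² = 1)
I(Q, r) = Q + r
c(U, S) = -19/4 - S/4 - U²/4 (c(U, S) = -((U*U + 1*S) + 19)/4 = -((U² + S) + 19)/4 = -((S + U²) + 19)/4 = -(19 + S + U²)/4 = -19/4 - S/4 - U²/4)
c(I(-2, t), -9) - 1*254 = (-19/4 - ¼*(-9) - (-2 + 4)²/4) - 1*254 = (-19/4 + 9/4 - ¼*2²) - 254 = (-19/4 + 9/4 - ¼*4) - 254 = (-19/4 + 9/4 - 1) - 254 = -7/2 - 254 = -515/2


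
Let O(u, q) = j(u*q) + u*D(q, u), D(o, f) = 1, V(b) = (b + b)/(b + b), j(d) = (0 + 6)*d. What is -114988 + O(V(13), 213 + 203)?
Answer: -112491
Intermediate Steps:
j(d) = 6*d
V(b) = 1 (V(b) = (2*b)/((2*b)) = (2*b)*(1/(2*b)) = 1)
O(u, q) = u + 6*q*u (O(u, q) = 6*(u*q) + u*1 = 6*(q*u) + u = 6*q*u + u = u + 6*q*u)
-114988 + O(V(13), 213 + 203) = -114988 + 1*(1 + 6*(213 + 203)) = -114988 + 1*(1 + 6*416) = -114988 + 1*(1 + 2496) = -114988 + 1*2497 = -114988 + 2497 = -112491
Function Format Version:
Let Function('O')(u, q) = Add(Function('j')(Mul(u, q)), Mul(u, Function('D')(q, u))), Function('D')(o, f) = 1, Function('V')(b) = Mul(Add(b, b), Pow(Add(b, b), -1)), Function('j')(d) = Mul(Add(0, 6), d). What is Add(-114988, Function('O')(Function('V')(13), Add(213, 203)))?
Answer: -112491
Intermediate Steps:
Function('j')(d) = Mul(6, d)
Function('V')(b) = 1 (Function('V')(b) = Mul(Mul(2, b), Pow(Mul(2, b), -1)) = Mul(Mul(2, b), Mul(Rational(1, 2), Pow(b, -1))) = 1)
Function('O')(u, q) = Add(u, Mul(6, q, u)) (Function('O')(u, q) = Add(Mul(6, Mul(u, q)), Mul(u, 1)) = Add(Mul(6, Mul(q, u)), u) = Add(Mul(6, q, u), u) = Add(u, Mul(6, q, u)))
Add(-114988, Function('O')(Function('V')(13), Add(213, 203))) = Add(-114988, Mul(1, Add(1, Mul(6, Add(213, 203))))) = Add(-114988, Mul(1, Add(1, Mul(6, 416)))) = Add(-114988, Mul(1, Add(1, 2496))) = Add(-114988, Mul(1, 2497)) = Add(-114988, 2497) = -112491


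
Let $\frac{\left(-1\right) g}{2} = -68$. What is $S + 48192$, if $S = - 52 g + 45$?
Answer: $41165$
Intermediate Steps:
$g = 136$ ($g = \left(-2\right) \left(-68\right) = 136$)
$S = -7027$ ($S = \left(-52\right) 136 + 45 = -7072 + 45 = -7027$)
$S + 48192 = -7027 + 48192 = 41165$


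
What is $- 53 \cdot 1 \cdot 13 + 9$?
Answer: $-680$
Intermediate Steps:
$- 53 \cdot 1 \cdot 13 + 9 = \left(-53\right) 13 + 9 = -689 + 9 = -680$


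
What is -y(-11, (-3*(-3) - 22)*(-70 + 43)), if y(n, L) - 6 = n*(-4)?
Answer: -50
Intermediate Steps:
y(n, L) = 6 - 4*n (y(n, L) = 6 + n*(-4) = 6 - 4*n)
-y(-11, (-3*(-3) - 22)*(-70 + 43)) = -(6 - 4*(-11)) = -(6 + 44) = -1*50 = -50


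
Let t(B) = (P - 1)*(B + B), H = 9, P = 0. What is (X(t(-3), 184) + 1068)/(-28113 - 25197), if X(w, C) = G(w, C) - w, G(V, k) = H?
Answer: -357/17770 ≈ -0.020090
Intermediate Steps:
t(B) = -2*B (t(B) = (0 - 1)*(B + B) = -2*B)
G(V, k) = 9
X(w, C) = 9 - w
(X(t(-3), 184) + 1068)/(-28113 - 25197) = ((9 - (-2)*(-3)) + 1068)/(-28113 - 25197) = ((9 - 1*6) + 1068)/(-53310) = ((9 - 6) + 1068)*(-1/53310) = (3 + 1068)*(-1/53310) = 1071*(-1/53310) = -357/17770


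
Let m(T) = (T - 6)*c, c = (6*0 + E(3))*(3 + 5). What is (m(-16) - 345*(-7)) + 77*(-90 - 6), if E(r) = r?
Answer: -5505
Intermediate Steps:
c = 24 (c = (6*0 + 3)*(3 + 5) = (0 + 3)*8 = 3*8 = 24)
m(T) = -144 + 24*T (m(T) = (T - 6)*24 = (-6 + T)*24 = -144 + 24*T)
(m(-16) - 345*(-7)) + 77*(-90 - 6) = ((-144 + 24*(-16)) - 345*(-7)) + 77*(-90 - 6) = ((-144 - 384) + 2415) + 77*(-96) = (-528 + 2415) - 7392 = 1887 - 7392 = -5505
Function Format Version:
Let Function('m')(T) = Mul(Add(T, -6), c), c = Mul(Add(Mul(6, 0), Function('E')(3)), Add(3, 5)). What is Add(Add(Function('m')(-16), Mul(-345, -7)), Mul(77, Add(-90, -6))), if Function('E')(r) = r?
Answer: -5505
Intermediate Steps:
c = 24 (c = Mul(Add(Mul(6, 0), 3), Add(3, 5)) = Mul(Add(0, 3), 8) = Mul(3, 8) = 24)
Function('m')(T) = Add(-144, Mul(24, T)) (Function('m')(T) = Mul(Add(T, -6), 24) = Mul(Add(-6, T), 24) = Add(-144, Mul(24, T)))
Add(Add(Function('m')(-16), Mul(-345, -7)), Mul(77, Add(-90, -6))) = Add(Add(Add(-144, Mul(24, -16)), Mul(-345, -7)), Mul(77, Add(-90, -6))) = Add(Add(Add(-144, -384), 2415), Mul(77, -96)) = Add(Add(-528, 2415), -7392) = Add(1887, -7392) = -5505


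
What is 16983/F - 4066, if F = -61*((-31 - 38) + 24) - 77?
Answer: -10831105/2668 ≈ -4059.6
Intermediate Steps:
F = 2668 (F = -61*(-69 + 24) - 77 = -61*(-45) - 77 = 2745 - 77 = 2668)
16983/F - 4066 = 16983/2668 - 4066 = -10831105/2668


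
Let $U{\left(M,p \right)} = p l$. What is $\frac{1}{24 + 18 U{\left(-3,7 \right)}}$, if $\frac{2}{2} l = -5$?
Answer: $- \frac{1}{606} \approx -0.0016502$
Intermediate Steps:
$l = -5$
$U{\left(M,p \right)} = - 5 p$ ($U{\left(M,p \right)} = p \left(-5\right) = - 5 p$)
$\frac{1}{24 + 18 U{\left(-3,7 \right)}} = \frac{1}{24 + 18 \left(\left(-5\right) 7\right)} = \frac{1}{24 + 18 \left(-35\right)} = \frac{1}{24 - 630} = \frac{1}{-606} = - \frac{1}{606}$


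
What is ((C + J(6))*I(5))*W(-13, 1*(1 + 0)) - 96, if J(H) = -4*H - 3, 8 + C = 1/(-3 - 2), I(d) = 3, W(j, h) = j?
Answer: 6384/5 ≈ 1276.8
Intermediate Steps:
C = -41/5 (C = -8 + 1/(-3 - 2) = -8 + 1/(-5) = -8 - ⅕ = -41/5 ≈ -8.2000)
J(H) = -3 - 4*H
((C + J(6))*I(5))*W(-13, 1*(1 + 0)) - 96 = ((-41/5 + (-3 - 4*6))*3)*(-13) - 96 = ((-41/5 + (-3 - 24))*3)*(-13) - 96 = ((-41/5 - 27)*3)*(-13) - 96 = -176/5*3*(-13) - 96 = -528/5*(-13) - 96 = 6864/5 - 96 = 6384/5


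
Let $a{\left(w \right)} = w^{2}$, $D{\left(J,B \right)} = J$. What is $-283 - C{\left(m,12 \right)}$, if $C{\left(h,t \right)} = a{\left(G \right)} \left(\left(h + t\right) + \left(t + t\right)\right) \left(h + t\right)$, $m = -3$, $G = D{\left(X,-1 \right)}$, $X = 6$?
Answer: $-10975$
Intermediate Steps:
$G = 6$
$C{\left(h,t \right)} = \left(h + t\right) \left(36 h + 108 t\right)$ ($C{\left(h,t \right)} = 6^{2} \left(\left(h + t\right) + \left(t + t\right)\right) \left(h + t\right) = 36 \left(\left(h + t\right) + 2 t\right) \left(h + t\right) = 36 \left(h + 3 t\right) \left(h + t\right) = \left(36 h + 108 t\right) \left(h + t\right) = \left(h + t\right) \left(36 h + 108 t\right)$)
$-283 - C{\left(m,12 \right)} = -283 - \left(36 \left(-3\right)^{2} + 108 \cdot 12^{2} + 144 \left(-3\right) 12\right) = -283 - \left(36 \cdot 9 + 108 \cdot 144 - 5184\right) = -283 - \left(324 + 15552 - 5184\right) = -283 - 10692 = -10975$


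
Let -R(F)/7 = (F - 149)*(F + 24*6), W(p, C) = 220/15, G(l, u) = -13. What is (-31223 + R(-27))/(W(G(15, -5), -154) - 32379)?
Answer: -338763/97093 ≈ -3.4891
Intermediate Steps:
W(p, C) = 44/3 (W(p, C) = 220*(1/15) = 44/3)
R(F) = -7*(-149 + F)*(144 + F) (R(F) = -7*(F - 149)*(F + 24*6) = -7*(-149 + F)*(F + 144) = -7*(-149 + F)*(144 + F))
(-31223 + R(-27))/(W(G(15, -5), -154) - 32379) = (-31223 + (150192 - 7*(-27)**2 + 35*(-27)))/(44/3 - 32379) = (-31223 + (150192 - 7*729 - 945))/(-97093/3) = (-31223 + (150192 - 5103 - 945))*(-3/97093) = (-31223 + 144144)*(-3/97093) = 112921*(-3/97093) = -338763/97093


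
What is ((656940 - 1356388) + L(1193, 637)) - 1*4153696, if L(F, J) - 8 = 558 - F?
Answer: -4853771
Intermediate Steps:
L(F, J) = 566 - F (L(F, J) = 8 + (558 - F) = 566 - F)
((656940 - 1356388) + L(1193, 637)) - 1*4153696 = ((656940 - 1356388) + (566 - 1*1193)) - 1*4153696 = (-699448 + (566 - 1193)) - 4153696 = (-699448 - 627) - 4153696 = -700075 - 4153696 = -4853771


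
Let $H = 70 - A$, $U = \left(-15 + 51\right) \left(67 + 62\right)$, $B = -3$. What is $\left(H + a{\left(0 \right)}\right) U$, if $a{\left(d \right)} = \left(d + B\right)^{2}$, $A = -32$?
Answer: $515484$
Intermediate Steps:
$U = 4644$ ($U = 36 \cdot 129 = 4644$)
$H = 102$ ($H = 70 - -32 = 70 + 32 = 102$)
$a{\left(d \right)} = \left(-3 + d\right)^{2}$ ($a{\left(d \right)} = \left(d - 3\right)^{2} = \left(-3 + d\right)^{2}$)
$\left(H + a{\left(0 \right)}\right) U = \left(102 + \left(-3 + 0\right)^{2}\right) 4644 = \left(102 + \left(-3\right)^{2}\right) 4644 = \left(102 + 9\right) 4644 = 111 \cdot 4644 = 515484$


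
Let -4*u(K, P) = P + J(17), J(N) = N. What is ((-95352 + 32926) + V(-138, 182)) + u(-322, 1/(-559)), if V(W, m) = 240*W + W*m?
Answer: -134904867/1118 ≈ -1.2067e+5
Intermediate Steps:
u(K, P) = -17/4 - P/4 (u(K, P) = -(P + 17)/4 = -(17 + P)/4 = -17/4 - P/4)
((-95352 + 32926) + V(-138, 182)) + u(-322, 1/(-559)) = ((-95352 + 32926) - 138*(240 + 182)) + (-17/4 - ¼/(-559)) = (-62426 - 138*422) + (-17/4 - ¼*(-1/559)) = (-62426 - 58236) + (-17/4 + 1/2236) = -120662 - 4751/1118 = -134904867/1118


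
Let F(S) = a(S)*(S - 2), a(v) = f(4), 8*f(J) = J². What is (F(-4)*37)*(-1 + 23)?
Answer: -9768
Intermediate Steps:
f(J) = J²/8
a(v) = 2 (a(v) = (⅛)*4² = (⅛)*16 = 2)
F(S) = -4 + 2*S (F(S) = 2*(S - 2) = 2*(-2 + S) = -4 + 2*S)
(F(-4)*37)*(-1 + 23) = ((-4 + 2*(-4))*37)*(-1 + 23) = ((-4 - 8)*37)*22 = -12*37*22 = -444*22 = -9768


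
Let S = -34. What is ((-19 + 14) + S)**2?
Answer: 1521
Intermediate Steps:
((-19 + 14) + S)**2 = ((-19 + 14) - 34)**2 = (-5 - 34)**2 = (-39)**2 = 1521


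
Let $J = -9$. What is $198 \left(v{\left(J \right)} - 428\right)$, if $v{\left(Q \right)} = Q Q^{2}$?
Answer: $-229086$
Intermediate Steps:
$v{\left(Q \right)} = Q^{3}$
$198 \left(v{\left(J \right)} - 428\right) = 198 \left(\left(-9\right)^{3} - 428\right) = 198 \left(-729 - 428\right) = 198 \left(-1157\right) = -229086$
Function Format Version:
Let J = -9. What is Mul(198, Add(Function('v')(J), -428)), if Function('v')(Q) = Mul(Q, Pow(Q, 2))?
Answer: -229086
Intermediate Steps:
Function('v')(Q) = Pow(Q, 3)
Mul(198, Add(Function('v')(J), -428)) = Mul(198, Add(Pow(-9, 3), -428)) = Mul(198, Add(-729, -428)) = Mul(198, -1157) = -229086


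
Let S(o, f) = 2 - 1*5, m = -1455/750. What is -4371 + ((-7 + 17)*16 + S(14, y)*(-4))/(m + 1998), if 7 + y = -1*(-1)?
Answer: -10144891/2321 ≈ -4370.9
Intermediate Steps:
y = -6 (y = -7 - 1*(-1) = -7 + 1 = -6)
m = -97/50 (m = -1455*1/750 = -97/50 ≈ -1.9400)
S(o, f) = -3 (S(o, f) = 2 - 5 = -3)
-4371 + ((-7 + 17)*16 + S(14, y)*(-4))/(m + 1998) = -4371 + ((-7 + 17)*16 - 3*(-4))/(-97/50 + 1998) = -4371 + (10*16 + 12)/(99803/50) = -4371 + (160 + 12)*(50/99803) = -4371 + 172*(50/99803) = -4371 + 200/2321 = -10144891/2321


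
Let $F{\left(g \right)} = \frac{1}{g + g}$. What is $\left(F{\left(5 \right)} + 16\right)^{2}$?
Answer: $\frac{25921}{100} \approx 259.21$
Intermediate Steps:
$F{\left(g \right)} = \frac{1}{2 g}$
$\left(F{\left(5 \right)} + 16\right)^{2} = \left(\frac{1}{2 \cdot 5} + 16\right)^{2} = \left(\frac{1}{2} \cdot \frac{1}{5} + 16\right)^{2} = \left(\frac{1}{10} + 16\right)^{2} = \left(\frac{161}{10}\right)^{2} = \frac{25921}{100}$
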